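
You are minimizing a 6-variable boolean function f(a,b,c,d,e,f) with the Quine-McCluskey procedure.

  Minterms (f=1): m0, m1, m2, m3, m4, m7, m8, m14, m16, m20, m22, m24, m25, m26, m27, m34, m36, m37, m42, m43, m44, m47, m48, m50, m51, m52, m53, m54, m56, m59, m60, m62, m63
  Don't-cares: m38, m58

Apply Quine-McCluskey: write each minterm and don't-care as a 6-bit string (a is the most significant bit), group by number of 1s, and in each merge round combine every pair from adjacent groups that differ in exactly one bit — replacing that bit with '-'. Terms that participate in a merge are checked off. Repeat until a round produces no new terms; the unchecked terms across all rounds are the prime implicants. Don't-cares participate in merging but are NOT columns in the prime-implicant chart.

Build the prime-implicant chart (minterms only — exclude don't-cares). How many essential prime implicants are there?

10

[col 0] 000000*, 000001*, 000010*, 000011*, 000100*, 000111*, 001000*, 001110, 010000*, 010100*, 010110*, 011000*, 011001*, 011010*, 011011*, 100010*, 100100*, 100101*, 100110*, 101010*, 101011*, 101100*, 101111*, 110000*, 110010*, 110011*, 110100*, 110101*, 110110*, 111000*, 111010*, 111011*, 111100*, 111110*, 111111*
[col 1] -00010, -00100*, -10000*, -10100*, -10110*, -11000*, -11010*, -11011*, 0-0000*, 0-0100*, 0-1000*, 00-000*, 000-00*, 000-11, 0000-0*, 0000-1*, 00000-*, 00001-*, 01-000*, 010-00*, 0101-0*, 0110-0*, 0110-1*, 01100-*, 01101-*, 1-0010*, 1-0100*, 1-0101*, 1-0110*, 1-1010*, 1-1011*, 1-1100*, 1-1111*, 10-010*, 10-100*, 100-10*, 1001-0*, 10010-*, 101-11*, 10101-*, 11-000*, 11-010*, 11-011*, 11-100*, 11-110*, 110-00*, 110-10*, 1100-0*, 11001-*, 1101-0*, 11010-*, 111-00*, 111-10*, 111-11*, 1110-0*, 11101-*, 1111-0*, 11111-*
[col 2] --0100, -1-000, -10-00, -101-0, -110-0, -1101-, 0--000, 0-0-00, 0000--, 0110--, 1--010, 1--100, 1-0-10, 1-01-0, 1-010-, 1-1-11, 1-101-, 11--00*, 11--10*, 11-0-0*, 11-01-, 11-1-0*, 110--0*, 111--0*, 111-1-
[col 3] 11---0
Prime implicants: --0100, -00010, -1-000, -10-00, -101-0, -110-0, -1101-, 0--000, 0-0-00, 000-11, 0000--, 001110, 0110--, 1--010, 1--100, 1-0-10, 1-01-0, 1-010-, 1-1-11, 1-101-, 11---0, 11-01-, 111-1-
PI chart (minterm → PIs covering it):
  0 | 0--000,0-0-00,0000--
  1 | 0000--  (sole → essential)
  2 | -00010,0000--
  3 | 000-11,0000--
  4 | --0100,0-0-00
  7 | 000-11  (sole → essential)
  8 | 0--000  (sole → essential)
  14 | 001110  (sole → essential)
  16 | -1-000,-10-00,0--000,0-0-00
  20 | --0100,-10-00,-101-0,0-0-00
  22 | -101-0  (sole → essential)
  24 | -1-000,-110-0,0--000,0110--
  25 | 0110--  (sole → essential)
  26 | -110-0,-1101-,0110--
  27 | -1101-,0110--
  34 | -00010,1--010,1-0-10
  36 | --0100,1--100,1-01-0,1-010-
  37 | 1-010-  (sole → essential)
  42 | 1--010,1-101-
  43 | 1-1-11,1-101-
  44 | 1--100  (sole → essential)
  47 | 1-1-11  (sole → essential)
  48 | -1-000,-10-00,11---0
  50 | 1--010,1-0-10,11---0,11-01-
  51 | 11-01-  (sole → essential)
  52 | --0100,-10-00,-101-0,1--100,1-01-0,1-010-,11---0
  53 | 1-010-  (sole → essential)
  54 | -101-0,1-0-10,1-01-0,11---0
  56 | -1-000,-110-0,11---0
  59 | -1101-,1-1-11,1-101-,11-01-,111-1-
  60 | 1--100,11---0
  62 | 11---0,111-1-
  63 | 1-1-11,111-1-
Essential prime implicants: -101-0, 0--000, 000-11, 0000--, 001110, 0110--, 1--100, 1-010-, 1-1-11, 11-01-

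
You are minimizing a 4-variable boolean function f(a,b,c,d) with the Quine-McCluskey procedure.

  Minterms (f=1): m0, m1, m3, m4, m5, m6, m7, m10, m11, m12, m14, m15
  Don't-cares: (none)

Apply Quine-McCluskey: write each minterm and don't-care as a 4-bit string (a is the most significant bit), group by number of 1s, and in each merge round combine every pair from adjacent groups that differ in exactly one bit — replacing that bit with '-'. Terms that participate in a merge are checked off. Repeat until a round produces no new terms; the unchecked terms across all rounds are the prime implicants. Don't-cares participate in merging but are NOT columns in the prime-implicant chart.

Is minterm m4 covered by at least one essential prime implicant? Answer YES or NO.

[col 0] 0000*, 0001*, 0011*, 0100*, 0101*, 0110*, 0111*, 1010*, 1011*, 1100*, 1110*, 1111*
[col 1] -011*, -100*, -110*, -111*, 0-00*, 0-01*, 0-11*, 00-1*, 000-*, 01-0*, 01-1*, 010-*, 011-*, 1-10*, 1-11*, 101-*, 11-0*, 111-*
[col 2] --11, -1-0, -11-, 0--1, 0-0-, 01--, 1-1-
Prime implicants: --11, -1-0, -11-, 0--1, 0-0-, 01--, 1-1-
PI chart (minterm → PIs covering it):
  0 | 0-0-  (sole → essential)
  1 | 0--1,0-0-
  3 | --11,0--1
  4 | -1-0,0-0-,01--
  5 | 0--1,0-0-,01--
  6 | -1-0,-11-,01--
  7 | --11,-11-,0--1,01--
  10 | 1-1-  (sole → essential)
  11 | --11,1-1-
  12 | -1-0  (sole → essential)
  14 | -1-0,-11-,1-1-
  15 | --11,-11-,1-1-
Essential prime implicants: -1-0, 0-0-, 1-1-

YES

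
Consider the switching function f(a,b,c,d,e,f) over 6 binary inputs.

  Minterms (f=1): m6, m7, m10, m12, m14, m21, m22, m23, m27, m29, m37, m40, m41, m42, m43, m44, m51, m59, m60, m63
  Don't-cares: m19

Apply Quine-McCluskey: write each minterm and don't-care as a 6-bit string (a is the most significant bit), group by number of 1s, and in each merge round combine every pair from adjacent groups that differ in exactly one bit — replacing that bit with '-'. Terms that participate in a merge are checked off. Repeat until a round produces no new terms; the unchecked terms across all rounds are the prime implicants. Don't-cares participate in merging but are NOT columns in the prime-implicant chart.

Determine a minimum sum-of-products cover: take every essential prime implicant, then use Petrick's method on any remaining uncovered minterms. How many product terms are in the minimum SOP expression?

size-2^0 implicants → 000110(✓)  000111(✓)  001010(✓)  001100(✓)  001110(✓)  010011(✓)  010101(✓)  010110(✓)  010111(✓)  011011(✓)  011101(✓)  100101  101000(✓)  101001(✓)  101010(✓)  101011(✓)  101100(✓)  110011(✓)  111011(✓)  111100(✓)  111111(✓)
size-2^1 implicants → -01010  -01100  -10011(✓)  -11011(✓)  0-0110(✓)  0-0111(✓)  00-110  00011-(✓)  001-10  0011-0  01-011(✓)  01-101  010-11  0101-1  01011-(✓)  1-1011  1-1100  101-00  1010-0(✓)  1010-1(✓)  10100-(✓)  10101-(✓)  11-011(✓)  111-11
size-2^2 implicants → -1-011  0-011-  1010--
Unchecked terms (primes): -01010, -01100, -1-011, 0-011-, 00-110, 001-10, 0011-0, 01-101, 010-11, 0101-1, 1-1011, 1-1100, 100101, 101-00, 1010--, 111-11
Minterm coverage:
  m6 ⊆ 0-011-,00-110
  m7 ⊆ 0-011- [E]
  m10 ⊆ -01010,001-10
  m12 ⊆ -01100,0011-0
  m14 ⊆ 00-110,001-10,0011-0
  m21 ⊆ 01-101,0101-1
  m22 ⊆ 0-011- [E]
  m23 ⊆ 0-011-,010-11,0101-1
  m27 ⊆ -1-011 [E]
  m29 ⊆ 01-101 [E]
  m37 ⊆ 100101 [E]
  m40 ⊆ 101-00,1010--
  m41 ⊆ 1010-- [E]
  m42 ⊆ -01010,1010--
  m43 ⊆ 1-1011,1010--
  m44 ⊆ -01100,1-1100,101-00
  m51 ⊆ -1-011 [E]
  m59 ⊆ -1-011,1-1011,111-11
  m60 ⊆ 1-1100 [E]
  m63 ⊆ 111-11 [E]
E = {-1-011, 0-011-, 01-101, 1-1100, 100101, 1010--, 111-11}
Petrick residual → -01010, 0011-0
Cover = b'cd'ef' + bd'ef + a'c'de + a'b'cdf' + a'bde'f + acde'f' + ab'c'de'f + ab'cd' + abcef  |cover|=9

9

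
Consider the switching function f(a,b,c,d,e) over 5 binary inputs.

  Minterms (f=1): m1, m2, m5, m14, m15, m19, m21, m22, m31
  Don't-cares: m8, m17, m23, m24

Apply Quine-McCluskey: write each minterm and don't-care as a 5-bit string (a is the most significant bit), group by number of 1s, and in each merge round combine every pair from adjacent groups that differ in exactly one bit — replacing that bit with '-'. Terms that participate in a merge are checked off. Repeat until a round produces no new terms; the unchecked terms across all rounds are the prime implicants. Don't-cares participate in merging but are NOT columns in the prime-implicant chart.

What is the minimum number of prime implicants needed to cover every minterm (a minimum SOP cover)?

size-2^0 implicants → 00001(✓)  00010  00101(✓)  01000(✓)  01110(✓)  01111(✓)  10001(✓)  10011(✓)  10101(✓)  10110(✓)  10111(✓)  11000(✓)  11111(✓)
size-2^1 implicants → -0001(✓)  -0101(✓)  -1000  -1111  00-01(✓)  0111-  1-111  10-01(✓)  10-11(✓)  100-1(✓)  101-1(✓)  1011-
size-2^2 implicants → -0-01  10--1
Unchecked terms (primes): -0-01, -1000, -1111, 00010, 0111-, 1-111, 10--1, 1011-
Minterm coverage:
  m1 ⊆ -0-01 [E]
  m2 ⊆ 00010 [E]
  m5 ⊆ -0-01 [E]
  m14 ⊆ 0111- [E]
  m15 ⊆ -1111,0111-
  m19 ⊆ 10--1 [E]
  m21 ⊆ -0-01,10--1
  m22 ⊆ 1011- [E]
  m31 ⊆ -1111,1-111
E = {-0-01, 00010, 0111-, 10--1, 1011-}
Petrick residual → -1111
Cover = b'd'e + bcde + a'b'c'de' + a'bcd + ab'e + ab'cd  |cover|=6

6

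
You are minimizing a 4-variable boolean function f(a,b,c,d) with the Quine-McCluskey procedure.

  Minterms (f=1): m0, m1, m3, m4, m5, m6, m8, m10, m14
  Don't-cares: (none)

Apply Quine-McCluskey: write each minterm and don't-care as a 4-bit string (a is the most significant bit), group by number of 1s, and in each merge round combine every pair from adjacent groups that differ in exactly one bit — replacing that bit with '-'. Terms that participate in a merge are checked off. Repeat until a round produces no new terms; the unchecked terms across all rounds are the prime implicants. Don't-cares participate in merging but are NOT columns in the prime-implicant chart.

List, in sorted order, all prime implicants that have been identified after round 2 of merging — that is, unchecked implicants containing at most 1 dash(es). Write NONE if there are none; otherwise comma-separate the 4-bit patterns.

size-2^0 implicants → 0000(✓)  0001(✓)  0011(✓)  0100(✓)  0101(✓)  0110(✓)  1000(✓)  1010(✓)  1110(✓)
size-2^1 implicants → -000  -110  0-00(✓)  0-01(✓)  00-1  000-(✓)  01-0  010-(✓)  1-10  10-0
size-2^2 implicants → 0-0-
Unchecked terms (primes): -000, -110, 0-0-, 00-1, 01-0, 1-10, 10-0

-000, -110, 00-1, 01-0, 1-10, 10-0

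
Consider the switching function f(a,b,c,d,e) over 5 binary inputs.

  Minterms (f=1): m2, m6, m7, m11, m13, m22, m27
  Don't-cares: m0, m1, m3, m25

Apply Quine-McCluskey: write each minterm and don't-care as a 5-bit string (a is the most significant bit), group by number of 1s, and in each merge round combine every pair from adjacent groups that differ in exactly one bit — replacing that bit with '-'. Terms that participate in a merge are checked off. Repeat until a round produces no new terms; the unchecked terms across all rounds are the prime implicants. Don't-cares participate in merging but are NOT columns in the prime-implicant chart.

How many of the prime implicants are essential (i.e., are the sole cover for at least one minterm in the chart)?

3

Round 0: 00000✓ 00001✓ 00010✓ 00011✓ 00110✓ 00111✓ 01011✓ 01101 10110✓ 11001✓ 11011✓
Round 1: -0110 -1011 0-011 00-10✓ 00-11✓ 000-0✓ 000-1✓ 0000-✓ 0001-✓ 0011-✓ 110-1
Round 2: 00-1- 000--
PIs = {-0110, -1011, 0-011, 00-1-, 000--, 01101, 110-1}
Coverage chart:
  m2: 00-1-,000--
  m6: -0110,00-1-
  m7: 00-1- ←essential
  m11: -1011,0-011
  m13: 01101 ←essential
  m22: -0110 ←essential
  m27: -1011,110-1
Essential: -0110, 00-1-, 01101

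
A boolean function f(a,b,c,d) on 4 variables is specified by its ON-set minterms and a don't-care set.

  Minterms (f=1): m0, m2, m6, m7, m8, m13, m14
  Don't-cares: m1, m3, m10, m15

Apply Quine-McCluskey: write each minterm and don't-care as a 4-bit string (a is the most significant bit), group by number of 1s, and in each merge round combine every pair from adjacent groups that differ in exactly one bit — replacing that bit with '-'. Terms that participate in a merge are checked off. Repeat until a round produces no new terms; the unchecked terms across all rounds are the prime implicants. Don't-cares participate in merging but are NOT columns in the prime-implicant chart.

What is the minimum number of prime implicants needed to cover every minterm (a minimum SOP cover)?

3

[col 0] 0000*, 0001*, 0010*, 0011*, 0110*, 0111*, 1000*, 1010*, 1101*, 1110*, 1111*
[col 1] -000*, -010*, -110*, -111*, 0-10*, 0-11*, 00-0*, 00-1*, 000-*, 001-*, 011-*, 1-10*, 10-0*, 11-1, 111-*
[col 2] --10, -0-0, -11-, 0-1-, 00--
Prime implicants: --10, -0-0, -11-, 0-1-, 00--, 11-1
PI chart (minterm → PIs covering it):
  0 | -0-0,00--
  2 | --10,-0-0,0-1-,00--
  6 | --10,-11-,0-1-
  7 | -11-,0-1-
  8 | -0-0  (sole → essential)
  13 | 11-1  (sole → essential)
  14 | --10,-11-
Essential prime implicants: -0-0, 11-1
Petrick residual → -11-
Minimum SOP uses 3 PIs: b'd' + bc + abd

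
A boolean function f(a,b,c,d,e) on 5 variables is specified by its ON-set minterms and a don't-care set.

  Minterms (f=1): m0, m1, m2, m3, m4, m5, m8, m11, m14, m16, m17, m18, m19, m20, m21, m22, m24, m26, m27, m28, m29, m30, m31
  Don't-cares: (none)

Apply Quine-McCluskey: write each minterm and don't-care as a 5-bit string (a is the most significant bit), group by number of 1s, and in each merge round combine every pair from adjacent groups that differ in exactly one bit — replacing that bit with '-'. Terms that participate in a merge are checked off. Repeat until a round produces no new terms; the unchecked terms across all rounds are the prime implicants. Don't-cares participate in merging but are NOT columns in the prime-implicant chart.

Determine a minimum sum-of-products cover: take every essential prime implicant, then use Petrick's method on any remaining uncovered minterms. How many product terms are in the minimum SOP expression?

7

Round 0: 00000✓ 00001✓ 00010✓ 00011✓ 00100✓ 00101✓ 01000✓ 01011✓ 01110✓ 10000✓ 10001✓ 10010✓ 10011✓ 10100✓ 10101✓ 10110✓ 11000✓ 11010✓ 11011✓ 11100✓ 11101✓ 11110✓ 11111✓
Round 1: -0000✓ -0001✓ -0010✓ -0011✓ -0100✓ -0101✓ -1000✓ -1011✓ -1110 0-000✓ 0-011✓ 00-00✓ 00-01✓ 000-0✓ 000-1✓ 0000-✓ 0001-✓ 0010-✓ 1-000✓ 1-010✓ 1-011✓ 1-100✓ 1-101✓ 1-110✓ 10-00✓ 10-01✓ 10-10✓ 100-0✓ 100-1✓ 1000-✓ 1001-✓ 101-0✓ 1010-✓ 11-00✓ 11-10✓ 11-11✓ 110-0✓ 1101-✓ 111-0✓ 111-1✓ 1110-✓ 1111-✓
Round 2: --000 --011 -0-00✓ -0-01✓ -00-0✓ -00-1✓ -000-✓ -001-✓ -010-✓ 00-0-✓ 000--✓ 1--00✓ 1--10✓ 1-0-0✓ 1-01- 1-1-0✓ 1-10- 10--0✓ 10-0-✓ 100--✓ 11--0✓ 11-1- 111--
Round 3: -0-0- -00-- 1---0
PIs = {--000, --011, -0-0-, -00--, -1110, 1---0, 1-01-, 1-10-, 11-1-, 111--}
Coverage chart:
  m0: --000,-0-0-,-00--
  m1: -0-0-,-00--
  m2: -00-- ←essential
  m3: --011,-00--
  m4: -0-0- ←essential
  m5: -0-0- ←essential
  m8: --000 ←essential
  m11: --011 ←essential
  m14: -1110 ←essential
  m16: --000,-0-0-,-00--,1---0
  m17: -0-0-,-00--
  m18: -00--,1---0,1-01-
  m19: --011,-00--,1-01-
  m20: -0-0-,1---0,1-10-
  m21: -0-0-,1-10-
  m22: 1---0 ←essential
  m24: --000,1---0
  m26: 1---0,1-01-,11-1-
  m27: --011,1-01-,11-1-
  m28: 1---0,1-10-,111--
  m29: 1-10-,111--
  m30: -1110,1---0,11-1-,111--
  m31: 11-1-,111--
Essential: --000, --011, -0-0-, -00--, -1110, 1---0
Petrick residual → 111--
Min cover (7 terms): c'd'e' + c'de + b'd' + b'c' + bcde' + ae' + abc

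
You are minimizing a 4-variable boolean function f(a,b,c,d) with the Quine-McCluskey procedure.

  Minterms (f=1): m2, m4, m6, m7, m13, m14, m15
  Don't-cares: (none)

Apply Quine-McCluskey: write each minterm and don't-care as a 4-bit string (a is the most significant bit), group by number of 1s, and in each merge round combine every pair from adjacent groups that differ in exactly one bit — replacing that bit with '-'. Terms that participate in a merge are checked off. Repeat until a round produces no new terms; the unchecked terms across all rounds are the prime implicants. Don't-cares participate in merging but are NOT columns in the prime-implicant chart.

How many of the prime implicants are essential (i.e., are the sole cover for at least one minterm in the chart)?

4

[col 0] 0010*, 0100*, 0110*, 0111*, 1101*, 1110*, 1111*
[col 1] -110*, -111*, 0-10, 01-0, 011-*, 11-1, 111-*
[col 2] -11-
Prime implicants: -11-, 0-10, 01-0, 11-1
PI chart (minterm → PIs covering it):
  2 | 0-10  (sole → essential)
  4 | 01-0  (sole → essential)
  6 | -11-,0-10,01-0
  7 | -11-  (sole → essential)
  13 | 11-1  (sole → essential)
  14 | -11-  (sole → essential)
  15 | -11-,11-1
Essential prime implicants: -11-, 0-10, 01-0, 11-1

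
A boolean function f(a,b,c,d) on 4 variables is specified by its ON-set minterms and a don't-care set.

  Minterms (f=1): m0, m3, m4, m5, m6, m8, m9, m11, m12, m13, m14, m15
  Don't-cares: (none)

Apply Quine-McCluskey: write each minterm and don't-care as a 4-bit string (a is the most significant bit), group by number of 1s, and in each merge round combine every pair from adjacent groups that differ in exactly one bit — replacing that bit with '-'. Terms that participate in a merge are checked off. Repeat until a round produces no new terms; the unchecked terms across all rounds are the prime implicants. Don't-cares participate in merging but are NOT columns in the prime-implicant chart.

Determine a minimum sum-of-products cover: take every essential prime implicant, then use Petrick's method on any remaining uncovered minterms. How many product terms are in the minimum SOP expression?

5

[col 0] 0000*, 0011*, 0100*, 0101*, 0110*, 1000*, 1001*, 1011*, 1100*, 1101*, 1110*, 1111*
[col 1] -000*, -011, -100*, -101*, -110*, 0-00*, 01-0*, 010-*, 1-00*, 1-01*, 1-11*, 10-1*, 100-*, 11-0*, 11-1*, 110-*, 111-*
[col 2] --00, -1-0, -10-, 1--1, 1-0-, 11--
Prime implicants: --00, -011, -1-0, -10-, 1--1, 1-0-, 11--
PI chart (minterm → PIs covering it):
  0 | --00  (sole → essential)
  3 | -011  (sole → essential)
  4 | --00,-1-0,-10-
  5 | -10-  (sole → essential)
  6 | -1-0  (sole → essential)
  8 | --00,1-0-
  9 | 1--1,1-0-
  11 | -011,1--1
  12 | --00,-1-0,-10-,1-0-,11--
  13 | -10-,1--1,1-0-,11--
  14 | -1-0,11--
  15 | 1--1,11--
Essential prime implicants: --00, -011, -1-0, -10-
Petrick residual → 1--1
Minimum SOP uses 5 PIs: c'd' + b'cd + bd' + bc' + ad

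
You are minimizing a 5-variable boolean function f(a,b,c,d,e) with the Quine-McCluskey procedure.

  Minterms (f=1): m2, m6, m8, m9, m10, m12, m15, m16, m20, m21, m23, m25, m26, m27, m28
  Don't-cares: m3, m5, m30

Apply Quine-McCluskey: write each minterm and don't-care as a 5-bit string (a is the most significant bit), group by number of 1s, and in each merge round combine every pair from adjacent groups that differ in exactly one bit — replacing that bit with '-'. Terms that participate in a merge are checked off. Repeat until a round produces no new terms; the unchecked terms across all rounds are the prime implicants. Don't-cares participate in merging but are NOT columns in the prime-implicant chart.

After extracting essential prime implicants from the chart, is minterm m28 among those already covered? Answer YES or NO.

[col 0] 00010*, 00011*, 00101*, 00110*, 01000*, 01001*, 01010*, 01100*, 01111, 10000*, 10100*, 10101*, 10111*, 11001*, 11010*, 11011*, 11100*, 11110*
[col 1] -0101, -1001, -1010, -1100, 0-010, 00-10, 0001-, 01-00, 010-0, 0100-, 1-100, 10-00, 101-1, 1010-, 11-10, 110-1, 1101-, 111-0
Prime implicants: -0101, -1001, -1010, -1100, 0-010, 00-10, 0001-, 01-00, 010-0, 0100-, 01111, 1-100, 10-00, 101-1, 1010-, 11-10, 110-1, 1101-, 111-0
PI chart (minterm → PIs covering it):
  2 | 0-010,00-10,0001-
  6 | 00-10  (sole → essential)
  8 | 01-00,010-0,0100-
  9 | -1001,0100-
  10 | -1010,0-010,010-0
  12 | -1100,01-00
  15 | 01111  (sole → essential)
  16 | 10-00  (sole → essential)
  20 | 1-100,10-00,1010-
  21 | -0101,101-1,1010-
  23 | 101-1  (sole → essential)
  25 | -1001,110-1
  26 | -1010,11-10,1101-
  27 | 110-1,1101-
  28 | -1100,1-100,111-0
Essential prime implicants: 00-10, 01111, 10-00, 101-1

NO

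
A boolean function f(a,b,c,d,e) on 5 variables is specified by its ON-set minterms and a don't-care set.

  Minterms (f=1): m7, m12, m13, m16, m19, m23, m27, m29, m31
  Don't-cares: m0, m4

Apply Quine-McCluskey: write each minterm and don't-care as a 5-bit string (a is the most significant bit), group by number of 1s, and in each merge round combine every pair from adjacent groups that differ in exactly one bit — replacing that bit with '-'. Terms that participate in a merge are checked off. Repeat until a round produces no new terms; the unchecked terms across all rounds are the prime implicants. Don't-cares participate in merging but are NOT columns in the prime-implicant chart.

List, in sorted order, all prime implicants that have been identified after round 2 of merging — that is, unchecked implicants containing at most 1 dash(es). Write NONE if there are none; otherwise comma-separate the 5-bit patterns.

-0000, -0111, -1101, 0-100, 00-00, 0110-, 111-1

[col 0] 00000*, 00100*, 00111*, 01100*, 01101*, 10000*, 10011*, 10111*, 11011*, 11101*, 11111*
[col 1] -0000, -0111, -1101, 0-100, 00-00, 0110-, 1-011*, 1-111*, 10-11*, 11-11*, 111-1
[col 2] 1--11
Prime implicants: -0000, -0111, -1101, 0-100, 00-00, 0110-, 1--11, 111-1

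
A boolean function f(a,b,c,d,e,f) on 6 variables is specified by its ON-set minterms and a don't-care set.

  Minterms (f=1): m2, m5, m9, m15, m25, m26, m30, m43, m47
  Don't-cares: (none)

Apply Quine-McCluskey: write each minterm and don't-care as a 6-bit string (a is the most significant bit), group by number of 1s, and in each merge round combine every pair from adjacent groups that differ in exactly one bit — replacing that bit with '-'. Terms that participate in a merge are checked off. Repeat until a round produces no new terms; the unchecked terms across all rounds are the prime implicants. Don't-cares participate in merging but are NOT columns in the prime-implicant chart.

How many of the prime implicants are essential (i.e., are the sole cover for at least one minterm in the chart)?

6

[col 0] 000010, 000101, 001001*, 001111*, 011001*, 011010*, 011110*, 101011*, 101111*
[col 1] -01111, 0-1001, 011-10, 101-11
Prime implicants: -01111, 0-1001, 000010, 000101, 011-10, 101-11
PI chart (minterm → PIs covering it):
  2 | 000010  (sole → essential)
  5 | 000101  (sole → essential)
  9 | 0-1001  (sole → essential)
  15 | -01111  (sole → essential)
  25 | 0-1001  (sole → essential)
  26 | 011-10  (sole → essential)
  30 | 011-10  (sole → essential)
  43 | 101-11  (sole → essential)
  47 | -01111,101-11
Essential prime implicants: -01111, 0-1001, 000010, 000101, 011-10, 101-11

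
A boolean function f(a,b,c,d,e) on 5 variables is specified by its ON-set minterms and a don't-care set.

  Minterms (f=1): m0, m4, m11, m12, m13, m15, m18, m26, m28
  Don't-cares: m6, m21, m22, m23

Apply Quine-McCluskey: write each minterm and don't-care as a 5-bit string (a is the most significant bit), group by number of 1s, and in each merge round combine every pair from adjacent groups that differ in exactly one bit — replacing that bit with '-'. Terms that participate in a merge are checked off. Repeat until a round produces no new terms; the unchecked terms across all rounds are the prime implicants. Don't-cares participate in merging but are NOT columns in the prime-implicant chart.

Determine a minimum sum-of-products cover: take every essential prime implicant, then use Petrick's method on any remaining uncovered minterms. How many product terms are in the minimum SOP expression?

5

size-2^0 implicants → 00000(✓)  00100(✓)  00110(✓)  01011(✓)  01100(✓)  01101(✓)  01111(✓)  10010(✓)  10101(✓)  10110(✓)  10111(✓)  11010(✓)  11100(✓)
size-2^1 implicants → -0110  -1100  0-100  00-00  001-0  01-11  011-1  0110-  1-010  10-10  101-1  1011-
Unchecked terms (primes): -0110, -1100, 0-100, 00-00, 001-0, 01-11, 011-1, 0110-, 1-010, 10-10, 101-1, 1011-
Minterm coverage:
  m0 ⊆ 00-00 [E]
  m4 ⊆ 0-100,00-00,001-0
  m11 ⊆ 01-11 [E]
  m12 ⊆ -1100,0-100,0110-
  m13 ⊆ 011-1,0110-
  m15 ⊆ 01-11,011-1
  m18 ⊆ 1-010,10-10
  m26 ⊆ 1-010 [E]
  m28 ⊆ -1100 [E]
E = {-1100, 00-00, 01-11, 1-010}
Petrick residual → 011-1
Cover = bcd'e' + a'b'd'e' + a'bde + a'bce + ac'de'  |cover|=5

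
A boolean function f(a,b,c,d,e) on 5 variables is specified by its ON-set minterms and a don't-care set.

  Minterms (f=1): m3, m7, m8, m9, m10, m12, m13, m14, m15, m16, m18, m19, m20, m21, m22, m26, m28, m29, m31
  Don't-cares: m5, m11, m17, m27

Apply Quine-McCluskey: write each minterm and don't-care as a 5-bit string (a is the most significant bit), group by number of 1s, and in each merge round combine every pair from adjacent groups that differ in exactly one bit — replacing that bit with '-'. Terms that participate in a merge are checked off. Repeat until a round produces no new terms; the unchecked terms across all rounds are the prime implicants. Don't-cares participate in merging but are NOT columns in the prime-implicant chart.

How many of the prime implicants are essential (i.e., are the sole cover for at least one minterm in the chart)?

2

[col 0] 00011*, 00101*, 00111*, 01000*, 01001*, 01010*, 01011*, 01100*, 01101*, 01110*, 01111*, 10000*, 10001*, 10010*, 10011*, 10100*, 10101*, 10110*, 11010*, 11011*, 11100*, 11101*, 11111*
[col 1] -0011*, -0101*, -1010*, -1011*, -1100*, -1101*, -1111*, 0-011*, 0-101*, 0-111*, 00-11*, 001-1*, 01-00*, 01-01*, 01-10*, 01-11*, 010-0*, 010-1*, 0100-*, 0101-*, 011-0*, 011-1*, 0110-*, 0111-*, 1-010*, 1-011*, 1-100*, 1-101*, 10-00*, 10-01*, 10-10*, 100-0*, 100-1*, 1000-*, 1001-*, 101-0*, 1010-*, 11-11*, 1101-*, 111-1*, 1110-*
[col 2] --011, --101, -1-11, -101-, -11-1, -110-, 0--11, 0-1-1, 01--0*, 01--1*, 01-0-*, 01-1-*, 010--*, 011--*, 1-01-, 1-10-, 10--0, 10-0-, 100--
[col 3] 01---
Prime implicants: --011, --101, -1-11, -101-, -11-1, -110-, 0--11, 0-1-1, 01---, 1-01-, 1-10-, 10--0, 10-0-, 100--
PI chart (minterm → PIs covering it):
  3 | --011,0--11
  7 | 0--11,0-1-1
  8 | 01---  (sole → essential)
  9 | 01---  (sole → essential)
  10 | -101-,01---
  12 | -110-,01---
  13 | --101,-11-1,-110-,0-1-1,01---
  14 | 01---  (sole → essential)
  15 | -1-11,-11-1,0--11,0-1-1,01---
  16 | 10--0,10-0-,100--
  18 | 1-01-,10--0,100--
  19 | --011,1-01-,100--
  20 | 1-10-,10--0,10-0-
  21 | --101,1-10-,10-0-
  22 | 10--0  (sole → essential)
  26 | -101-,1-01-
  28 | -110-,1-10-
  29 | --101,-11-1,-110-,1-10-
  31 | -1-11,-11-1
Essential prime implicants: 01---, 10--0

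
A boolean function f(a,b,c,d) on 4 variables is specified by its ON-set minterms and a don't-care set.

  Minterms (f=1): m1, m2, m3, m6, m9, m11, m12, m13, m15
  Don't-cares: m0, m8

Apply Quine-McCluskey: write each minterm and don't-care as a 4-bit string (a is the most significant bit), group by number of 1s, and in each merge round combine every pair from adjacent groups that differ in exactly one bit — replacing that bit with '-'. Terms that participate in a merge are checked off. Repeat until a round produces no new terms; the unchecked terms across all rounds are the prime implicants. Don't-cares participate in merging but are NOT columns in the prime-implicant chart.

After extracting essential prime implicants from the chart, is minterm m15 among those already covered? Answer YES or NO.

YES

[col 0] 0000*, 0001*, 0010*, 0011*, 0110*, 1000*, 1001*, 1011*, 1100*, 1101*, 1111*
[col 1] -000*, -001*, -011*, 0-10, 00-0*, 00-1*, 000-*, 001-*, 1-00*, 1-01*, 1-11*, 10-1*, 100-*, 11-1*, 110-*
[col 2] -0-1, -00-, 00--, 1--1, 1-0-
Prime implicants: -0-1, -00-, 0-10, 00--, 1--1, 1-0-
PI chart (minterm → PIs covering it):
  1 | -0-1,-00-,00--
  2 | 0-10,00--
  3 | -0-1,00--
  6 | 0-10  (sole → essential)
  9 | -0-1,-00-,1--1,1-0-
  11 | -0-1,1--1
  12 | 1-0-  (sole → essential)
  13 | 1--1,1-0-
  15 | 1--1  (sole → essential)
Essential prime implicants: 0-10, 1--1, 1-0-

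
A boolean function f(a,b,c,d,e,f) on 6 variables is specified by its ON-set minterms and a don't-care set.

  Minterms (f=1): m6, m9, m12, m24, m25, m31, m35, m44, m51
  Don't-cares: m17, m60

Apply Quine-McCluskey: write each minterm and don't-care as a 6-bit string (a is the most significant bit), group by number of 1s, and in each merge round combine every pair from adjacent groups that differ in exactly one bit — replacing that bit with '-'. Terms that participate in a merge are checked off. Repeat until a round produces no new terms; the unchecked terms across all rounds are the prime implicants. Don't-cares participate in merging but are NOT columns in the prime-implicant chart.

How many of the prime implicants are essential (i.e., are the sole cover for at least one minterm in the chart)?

size-2^0 implicants → 000110  001001(✓)  001100(✓)  010001(✓)  011000(✓)  011001(✓)  011111  100011(✓)  101100(✓)  110011(✓)  111100(✓)
size-2^1 implicants → -01100  0-1001  01-001  01100-  1-0011  1-1100
Unchecked terms (primes): -01100, 0-1001, 000110, 01-001, 01100-, 011111, 1-0011, 1-1100
Minterm coverage:
  m6 ⊆ 000110 [E]
  m9 ⊆ 0-1001 [E]
  m12 ⊆ -01100 [E]
  m24 ⊆ 01100- [E]
  m25 ⊆ 0-1001,01-001,01100-
  m31 ⊆ 011111 [E]
  m35 ⊆ 1-0011 [E]
  m44 ⊆ -01100,1-1100
  m51 ⊆ 1-0011 [E]
E = {-01100, 0-1001, 000110, 01100-, 011111, 1-0011}

6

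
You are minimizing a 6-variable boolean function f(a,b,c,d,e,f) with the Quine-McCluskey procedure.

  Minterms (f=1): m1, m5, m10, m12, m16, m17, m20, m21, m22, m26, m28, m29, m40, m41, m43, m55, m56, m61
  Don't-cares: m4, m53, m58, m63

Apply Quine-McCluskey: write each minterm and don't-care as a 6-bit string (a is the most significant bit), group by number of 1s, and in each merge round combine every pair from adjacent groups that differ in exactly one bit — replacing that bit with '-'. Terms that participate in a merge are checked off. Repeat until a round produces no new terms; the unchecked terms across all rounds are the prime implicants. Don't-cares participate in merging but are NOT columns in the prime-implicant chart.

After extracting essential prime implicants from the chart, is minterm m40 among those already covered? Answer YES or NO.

[col 0] 000001*, 000100*, 000101*, 001010*, 001100*, 010000*, 010001*, 010100*, 010101*, 010110*, 011010*, 011100*, 011101*, 101000*, 101001*, 101011*, 110101*, 110111*, 111000*, 111010*, 111101*, 111111*
[col 1] -10101*, -11010, -11101*, 0-0001*, 0-0100*, 0-0101*, 0-1010, 0-1100*, 00-100*, 000-01*, 00010-*, 01-100*, 01-101*, 010-00*, 010-01*, 01000-*, 0101-0, 01010-*, 01110-*, 1-1000, 1010-1, 10100-, 11-101*, 11-111*, 1101-1*, 1110-0, 1111-1*
[col 2] -1-101, 0--100, 0-0-01, 0-010-, 01-10-, 010-0-, 11-1-1
Prime implicants: -1-101, -11010, 0--100, 0-0-01, 0-010-, 0-1010, 01-10-, 010-0-, 0101-0, 1-1000, 1010-1, 10100-, 11-1-1, 1110-0
PI chart (minterm → PIs covering it):
  1 | 0-0-01  (sole → essential)
  5 | 0-0-01,0-010-
  10 | 0-1010  (sole → essential)
  12 | 0--100  (sole → essential)
  16 | 010-0-  (sole → essential)
  17 | 0-0-01,010-0-
  20 | 0--100,0-010-,01-10-,010-0-,0101-0
  21 | -1-101,0-0-01,0-010-,01-10-,010-0-
  22 | 0101-0  (sole → essential)
  26 | -11010,0-1010
  28 | 0--100,01-10-
  29 | -1-101,01-10-
  40 | 1-1000,10100-
  41 | 1010-1,10100-
  43 | 1010-1  (sole → essential)
  55 | 11-1-1  (sole → essential)
  56 | 1-1000,1110-0
  61 | -1-101,11-1-1
Essential prime implicants: 0--100, 0-0-01, 0-1010, 010-0-, 0101-0, 1010-1, 11-1-1

NO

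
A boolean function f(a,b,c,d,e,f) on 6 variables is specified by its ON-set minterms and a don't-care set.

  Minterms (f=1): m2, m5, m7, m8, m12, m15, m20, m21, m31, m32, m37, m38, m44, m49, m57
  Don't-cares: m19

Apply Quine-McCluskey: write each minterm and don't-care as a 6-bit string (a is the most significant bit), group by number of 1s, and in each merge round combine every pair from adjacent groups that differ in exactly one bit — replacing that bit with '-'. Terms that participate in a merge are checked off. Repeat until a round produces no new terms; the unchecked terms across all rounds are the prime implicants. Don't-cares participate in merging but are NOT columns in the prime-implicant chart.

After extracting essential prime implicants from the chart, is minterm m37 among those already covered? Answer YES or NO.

size-2^0 implicants → 000010  000101(✓)  000111(✓)  001000(✓)  001100(✓)  001111(✓)  010011  010100(✓)  010101(✓)  011111(✓)  100000  100101(✓)  100110  101100(✓)  110001(✓)  111001(✓)
size-2^1 implicants → -00101  -01100  0-0101  0-1111  00-111  0001-1  001-00  01010-  11-001
Unchecked terms (primes): -00101, -01100, 0-0101, 0-1111, 00-111, 000010, 0001-1, 001-00, 010011, 01010-, 100000, 100110, 11-001
Minterm coverage:
  m2 ⊆ 000010 [E]
  m5 ⊆ -00101,0-0101,0001-1
  m7 ⊆ 00-111,0001-1
  m8 ⊆ 001-00 [E]
  m12 ⊆ -01100,001-00
  m15 ⊆ 0-1111,00-111
  m20 ⊆ 01010- [E]
  m21 ⊆ 0-0101,01010-
  m31 ⊆ 0-1111 [E]
  m32 ⊆ 100000 [E]
  m37 ⊆ -00101 [E]
  m38 ⊆ 100110 [E]
  m44 ⊆ -01100 [E]
  m49 ⊆ 11-001 [E]
  m57 ⊆ 11-001 [E]
E = {-00101, -01100, 0-1111, 000010, 001-00, 01010-, 100000, 100110, 11-001}

YES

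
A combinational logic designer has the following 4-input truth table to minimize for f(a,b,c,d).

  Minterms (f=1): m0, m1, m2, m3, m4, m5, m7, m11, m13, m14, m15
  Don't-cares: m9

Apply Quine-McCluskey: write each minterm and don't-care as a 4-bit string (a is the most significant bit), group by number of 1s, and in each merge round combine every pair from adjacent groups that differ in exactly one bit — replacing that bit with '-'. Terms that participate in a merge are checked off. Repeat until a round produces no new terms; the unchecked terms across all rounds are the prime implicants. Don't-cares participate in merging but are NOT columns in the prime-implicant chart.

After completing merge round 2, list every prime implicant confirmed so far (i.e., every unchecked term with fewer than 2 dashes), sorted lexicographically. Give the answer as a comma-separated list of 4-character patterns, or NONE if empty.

[col 0] 0000*, 0001*, 0010*, 0011*, 0100*, 0101*, 0111*, 1001*, 1011*, 1101*, 1110*, 1111*
[col 1] -001*, -011*, -101*, -111*, 0-00*, 0-01*, 0-11*, 00-0*, 00-1*, 000-*, 001-*, 01-1*, 010-*, 1-01*, 1-11*, 10-1*, 11-1*, 111-
[col 2] --01*, --11*, -0-1*, -1-1*, 0--1*, 0-0-, 00--, 1--1*
[col 3] ---1
Prime implicants: ---1, 0-0-, 00--, 111-

111-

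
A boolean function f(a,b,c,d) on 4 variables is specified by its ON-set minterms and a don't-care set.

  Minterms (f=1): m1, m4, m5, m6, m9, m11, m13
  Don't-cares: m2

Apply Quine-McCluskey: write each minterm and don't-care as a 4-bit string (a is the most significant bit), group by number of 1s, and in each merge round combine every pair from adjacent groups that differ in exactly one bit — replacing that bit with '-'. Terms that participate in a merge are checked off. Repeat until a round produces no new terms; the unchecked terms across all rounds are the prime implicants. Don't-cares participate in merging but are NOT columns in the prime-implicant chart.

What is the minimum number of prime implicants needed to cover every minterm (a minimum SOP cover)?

3

size-2^0 implicants → 0001(✓)  0010(✓)  0100(✓)  0101(✓)  0110(✓)  1001(✓)  1011(✓)  1101(✓)
size-2^1 implicants → -001(✓)  -101(✓)  0-01(✓)  0-10  01-0  010-  1-01(✓)  10-1
size-2^2 implicants → --01
Unchecked terms (primes): --01, 0-10, 01-0, 010-, 10-1
Minterm coverage:
  m1 ⊆ --01 [E]
  m4 ⊆ 01-0,010-
  m5 ⊆ --01,010-
  m6 ⊆ 0-10,01-0
  m9 ⊆ --01,10-1
  m11 ⊆ 10-1 [E]
  m13 ⊆ --01 [E]
E = {--01, 10-1}
Petrick residual → 01-0
Cover = c'd + a'bd' + ab'd  |cover|=3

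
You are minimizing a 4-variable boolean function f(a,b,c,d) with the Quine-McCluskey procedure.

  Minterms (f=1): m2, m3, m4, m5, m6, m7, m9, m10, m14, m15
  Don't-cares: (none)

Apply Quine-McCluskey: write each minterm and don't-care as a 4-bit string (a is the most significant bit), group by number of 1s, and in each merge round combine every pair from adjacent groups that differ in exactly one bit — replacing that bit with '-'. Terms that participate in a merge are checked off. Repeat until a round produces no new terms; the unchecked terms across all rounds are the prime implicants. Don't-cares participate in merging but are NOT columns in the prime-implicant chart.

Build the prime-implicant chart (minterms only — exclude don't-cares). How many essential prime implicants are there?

5

[col 0] 0010*, 0011*, 0100*, 0101*, 0110*, 0111*, 1001, 1010*, 1110*, 1111*
[col 1] -010*, -110*, -111*, 0-10*, 0-11*, 001-*, 01-0*, 01-1*, 010-*, 011-*, 1-10*, 111-*
[col 2] --10, -11-, 0-1-, 01--
Prime implicants: --10, -11-, 0-1-, 01--, 1001
PI chart (minterm → PIs covering it):
  2 | --10,0-1-
  3 | 0-1-  (sole → essential)
  4 | 01--  (sole → essential)
  5 | 01--  (sole → essential)
  6 | --10,-11-,0-1-,01--
  7 | -11-,0-1-,01--
  9 | 1001  (sole → essential)
  10 | --10  (sole → essential)
  14 | --10,-11-
  15 | -11-  (sole → essential)
Essential prime implicants: --10, -11-, 0-1-, 01--, 1001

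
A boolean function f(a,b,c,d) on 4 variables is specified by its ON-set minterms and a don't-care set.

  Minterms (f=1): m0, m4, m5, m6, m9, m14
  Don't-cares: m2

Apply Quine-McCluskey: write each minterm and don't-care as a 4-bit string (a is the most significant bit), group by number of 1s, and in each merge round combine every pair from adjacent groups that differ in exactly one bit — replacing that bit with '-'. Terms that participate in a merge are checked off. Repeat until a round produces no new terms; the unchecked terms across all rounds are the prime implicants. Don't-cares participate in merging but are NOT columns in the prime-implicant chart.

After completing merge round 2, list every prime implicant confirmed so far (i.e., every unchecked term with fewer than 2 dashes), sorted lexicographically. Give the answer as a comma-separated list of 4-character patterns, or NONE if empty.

size-2^0 implicants → 0000(✓)  0010(✓)  0100(✓)  0101(✓)  0110(✓)  1001  1110(✓)
size-2^1 implicants → -110  0-00(✓)  0-10(✓)  00-0(✓)  01-0(✓)  010-
size-2^2 implicants → 0--0
Unchecked terms (primes): -110, 0--0, 010-, 1001

-110, 010-, 1001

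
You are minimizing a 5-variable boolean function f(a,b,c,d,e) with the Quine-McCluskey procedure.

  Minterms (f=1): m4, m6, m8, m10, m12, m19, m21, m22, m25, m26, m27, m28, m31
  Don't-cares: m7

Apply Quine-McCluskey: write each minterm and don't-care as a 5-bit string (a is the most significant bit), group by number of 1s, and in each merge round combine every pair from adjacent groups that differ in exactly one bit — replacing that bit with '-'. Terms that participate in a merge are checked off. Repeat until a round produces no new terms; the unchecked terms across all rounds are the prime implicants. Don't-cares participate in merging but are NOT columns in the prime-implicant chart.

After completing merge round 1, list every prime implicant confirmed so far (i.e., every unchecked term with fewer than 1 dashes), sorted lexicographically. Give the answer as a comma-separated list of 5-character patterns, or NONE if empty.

[col 0] 00100*, 00110*, 00111*, 01000*, 01010*, 01100*, 10011*, 10101, 10110*, 11001*, 11010*, 11011*, 11100*, 11111*
[col 1] -0110, -1010, -1100, 0-100, 001-0, 0011-, 01-00, 010-0, 1-011, 11-11, 110-1, 1101-
Prime implicants: -0110, -1010, -1100, 0-100, 001-0, 0011-, 01-00, 010-0, 1-011, 10101, 11-11, 110-1, 1101-

10101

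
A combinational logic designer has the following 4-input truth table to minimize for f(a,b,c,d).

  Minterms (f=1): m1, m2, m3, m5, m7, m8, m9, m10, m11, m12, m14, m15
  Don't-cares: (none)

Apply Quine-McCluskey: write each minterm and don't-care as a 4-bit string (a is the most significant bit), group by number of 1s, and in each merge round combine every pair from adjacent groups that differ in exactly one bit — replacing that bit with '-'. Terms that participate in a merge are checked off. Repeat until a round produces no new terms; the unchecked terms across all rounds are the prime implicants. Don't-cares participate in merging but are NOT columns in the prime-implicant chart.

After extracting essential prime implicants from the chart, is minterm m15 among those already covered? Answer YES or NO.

NO

Round 0: 0001✓ 0010✓ 0011✓ 0101✓ 0111✓ 1000✓ 1001✓ 1010✓ 1011✓ 1100✓ 1110✓ 1111✓
Round 1: -001✓ -010✓ -011✓ -111✓ 0-01✓ 0-11✓ 00-1✓ 001-✓ 01-1✓ 1-00✓ 1-10✓ 1-11✓ 10-0✓ 10-1✓ 100-✓ 101-✓ 11-0✓ 111-✓
Round 2: --11 -0-1 -01- 0--1 1--0 1-1- 10--
PIs = {--11, -0-1, -01-, 0--1, 1--0, 1-1-, 10--}
Coverage chart:
  m1: -0-1,0--1
  m2: -01- ←essential
  m3: --11,-0-1,-01-,0--1
  m5: 0--1 ←essential
  m7: --11,0--1
  m8: 1--0,10--
  m9: -0-1,10--
  m10: -01-,1--0,1-1-,10--
  m11: --11,-0-1,-01-,1-1-,10--
  m12: 1--0 ←essential
  m14: 1--0,1-1-
  m15: --11,1-1-
Essential: -01-, 0--1, 1--0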